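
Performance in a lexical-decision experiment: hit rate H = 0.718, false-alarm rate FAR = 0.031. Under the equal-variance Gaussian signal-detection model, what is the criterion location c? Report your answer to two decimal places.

z(H) = 0.577
z(FA) = -1.866
c = −½·[z(H) + z(FA)] = −0.5 × (0.577 + (-1.866)) = 0.6445
c > 0: the participant has a conservative response bias.

c = 0.64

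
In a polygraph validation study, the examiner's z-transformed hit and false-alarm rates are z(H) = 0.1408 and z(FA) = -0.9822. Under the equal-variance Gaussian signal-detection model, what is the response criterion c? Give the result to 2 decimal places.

c = −½·[z(H) + z(FA)] = −½·(0.1408 + (-0.9822)) = 0.4207

c = 0.42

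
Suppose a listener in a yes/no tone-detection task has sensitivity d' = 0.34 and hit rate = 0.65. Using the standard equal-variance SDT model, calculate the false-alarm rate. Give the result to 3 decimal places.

false-alarm rate = 0.518

z(hit rate) = z(0.65) = 0.3853
z(FA) = z(H) − d' = 0.3853 − 0.34 = 0.0453
false-alarm rate = Φ(0.0453) = 0.5181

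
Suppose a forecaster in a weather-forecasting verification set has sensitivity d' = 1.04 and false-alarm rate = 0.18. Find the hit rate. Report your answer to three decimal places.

z(false-alarm rate) = z(0.18) = -0.9154
z(H) = z(FA) + d' = -0.9154 + 1.04 = 0.1246
hit rate = Φ(0.1246) = 0.5496

hit rate = 0.550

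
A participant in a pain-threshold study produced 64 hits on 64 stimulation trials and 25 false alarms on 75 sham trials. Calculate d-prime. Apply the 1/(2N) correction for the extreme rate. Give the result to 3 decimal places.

The hit rate is 64/64 = 1, so apply the 1/(2N) correction: H → 1 − 1/(2·64) = 0.99219.
z(H) = z(0.99219) = 2.4177
z(FA) = z(0.33333) = -0.4307
d' = 2.4177 − (-0.4307) = 2.8484

d-prime = 2.848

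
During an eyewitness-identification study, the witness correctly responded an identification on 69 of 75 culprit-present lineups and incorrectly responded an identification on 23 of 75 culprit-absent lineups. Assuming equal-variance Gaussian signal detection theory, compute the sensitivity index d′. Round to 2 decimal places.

H = 69/75 = 0.9200
FA = 23/75 = 0.3067
Φ⁻¹(H) = 1.405
Φ⁻¹(FA) = -0.505
d' = z(H) − z(FA) = 1.405 − (-0.505) = 1.910

d′ = 1.91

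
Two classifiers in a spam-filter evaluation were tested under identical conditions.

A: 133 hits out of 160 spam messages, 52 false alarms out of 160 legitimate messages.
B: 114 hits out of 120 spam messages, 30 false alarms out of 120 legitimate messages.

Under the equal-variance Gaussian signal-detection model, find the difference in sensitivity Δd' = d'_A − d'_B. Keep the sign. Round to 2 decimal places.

A: z(0.8313) = 0.959, z(0.3250) = -0.454, d' = 1.413
B: z(0.9500) = 1.645, z(0.2500) = -0.674, d' = 2.319
Δd' = d'_A − d'_B = 1.413 − 2.319 = -0.906
B has the higher sensitivity.

Δd' = -0.91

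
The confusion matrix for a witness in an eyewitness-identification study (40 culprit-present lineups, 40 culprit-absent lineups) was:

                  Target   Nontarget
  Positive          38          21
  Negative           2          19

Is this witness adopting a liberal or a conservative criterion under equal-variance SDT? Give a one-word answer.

liberal

z(H) = 1.645, z(FA) = 0.063
c = −½·(z(H) + z(FA)) = -0.854
c < 0 → liberal criterion (biased toward responding “yes”).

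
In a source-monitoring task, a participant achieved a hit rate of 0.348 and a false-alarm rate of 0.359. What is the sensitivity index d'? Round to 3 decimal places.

z(0.348) = -0.3907, z(0.359) = -0.3611
d' = z(H) − z(FA) = -0.3907 − (-0.3611) = -0.0296

d' = -0.030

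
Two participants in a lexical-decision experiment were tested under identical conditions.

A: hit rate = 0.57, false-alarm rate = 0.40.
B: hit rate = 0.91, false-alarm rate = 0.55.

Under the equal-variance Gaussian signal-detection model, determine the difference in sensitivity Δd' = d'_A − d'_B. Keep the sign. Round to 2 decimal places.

Δd' = -0.79

A: z(0.57) = 0.176, z(0.40) = -0.253, d' = 0.429
B: z(0.91) = 1.341, z(0.55) = 0.126, d' = 1.215
Δd' = d'_A − d'_B = 0.429 − 1.215 = -0.786
B has the higher sensitivity.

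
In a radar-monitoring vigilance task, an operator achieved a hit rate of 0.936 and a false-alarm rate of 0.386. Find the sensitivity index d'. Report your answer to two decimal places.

z(H) = z(0.936) = 1.5220
z(FA) = z(0.386) = -0.2898
d' = z(H) − z(FA) = 1.5220 − (-0.2898) = 1.8118

d' = 1.81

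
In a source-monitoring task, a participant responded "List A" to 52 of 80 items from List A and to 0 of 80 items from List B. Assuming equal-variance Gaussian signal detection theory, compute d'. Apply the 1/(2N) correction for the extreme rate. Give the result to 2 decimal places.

The false-alarm rate is 0/80 = 0, so apply the 1/(2N) correction: FA → 1/(2·80) = 0.00625.
z(H) = z(0.65000) = 0.385
z(FA) = z(0.00625) = -2.498
d' = 0.385 − (-2.498) = 2.883

d' = 2.88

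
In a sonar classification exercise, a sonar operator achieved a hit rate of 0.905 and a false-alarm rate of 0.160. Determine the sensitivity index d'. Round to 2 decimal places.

z(H) = 1.311
z(FA) = -0.994
d' = z(H) − z(FA) = 1.311 − (-0.994) = 2.305

d' = 2.31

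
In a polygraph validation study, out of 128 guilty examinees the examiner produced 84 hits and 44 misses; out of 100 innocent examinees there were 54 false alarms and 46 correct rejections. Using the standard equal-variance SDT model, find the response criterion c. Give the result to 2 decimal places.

H = 84/128 = 0.6562
FA = 54/100 = 0.5400
Φ⁻¹(0.6562) = 0.4021, Φ⁻¹(0.5400) = 0.1004
c = −½·[z(H) + z(FA)] = −0.5 × (0.4021 + 0.1004) = -0.25125
c < 0: the examiner has a liberal response bias.

c = -0.25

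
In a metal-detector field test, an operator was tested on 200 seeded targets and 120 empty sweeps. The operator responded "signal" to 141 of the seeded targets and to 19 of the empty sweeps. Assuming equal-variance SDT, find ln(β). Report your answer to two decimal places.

ln β = 0.36

H = 141/200 = 0.7050
FA = 19/120 = 0.1583
z(H) = z(0.7050) = 0.539
z(FA) = z(0.1583) = -1.001
ln β = −½·[z(H)² − z(FA)²] = −0.5 × (0.291 − 1.002) = 0.3555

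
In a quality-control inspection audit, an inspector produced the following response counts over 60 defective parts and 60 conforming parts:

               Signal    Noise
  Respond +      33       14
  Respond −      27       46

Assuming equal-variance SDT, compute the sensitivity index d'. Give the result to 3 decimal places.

d' = 0.854

H = 33/60 = 0.5500
FA = 14/60 = 0.2333
z(0.5500) = 0.1257, z(0.2333) = -0.7280
d' = z(H) − z(FA) = 0.1257 − (-0.7280) = 0.8537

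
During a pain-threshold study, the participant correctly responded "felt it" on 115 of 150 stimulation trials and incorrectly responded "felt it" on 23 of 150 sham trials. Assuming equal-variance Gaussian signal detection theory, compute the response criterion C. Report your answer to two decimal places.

H = 115/150 = 0.7667
FA = 23/150 = 0.1533
z(H) = z(0.7667) = 0.7280
z(FA) = z(0.1533) = -1.0224
c = −½·[z(H) + z(FA)] = −0.5 × (0.7280 + (-1.0224)) = 0.1472

C = 0.15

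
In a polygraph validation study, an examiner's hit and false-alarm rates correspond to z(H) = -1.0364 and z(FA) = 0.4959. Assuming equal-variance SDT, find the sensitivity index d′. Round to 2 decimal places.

d' = z(H) − z(FA) = -1.0364 − 0.4959 = -1.5323

d′ = -1.53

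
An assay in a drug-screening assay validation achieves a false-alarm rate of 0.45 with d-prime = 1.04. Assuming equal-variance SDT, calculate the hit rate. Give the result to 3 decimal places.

z(false-alarm rate) = z(0.45) = -0.1257
z(H) = z(FA) + d' = -0.1257 + 1.04 = 0.9143
hit rate = Φ(0.9143) = 0.8197

hit rate = 0.820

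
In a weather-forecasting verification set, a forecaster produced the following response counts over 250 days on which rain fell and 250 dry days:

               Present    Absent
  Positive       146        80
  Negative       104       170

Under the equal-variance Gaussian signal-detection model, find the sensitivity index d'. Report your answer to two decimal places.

d' = 0.68

H = 146/250 = 0.5840
FA = 80/250 = 0.3200
Φ⁻¹(H) = Φ⁻¹(0.5840) = 0.2121
Φ⁻¹(FA) = Φ⁻¹(0.3200) = -0.4677
d' = z(H) − z(FA) = 0.2121 − (-0.4677) = 0.6798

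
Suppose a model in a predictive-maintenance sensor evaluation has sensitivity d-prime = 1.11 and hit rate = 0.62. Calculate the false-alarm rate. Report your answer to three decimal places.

z(hit rate) = z(0.62) = 0.3055
z(FA) = z(H) − d' = 0.3055 − 1.11 = -0.8045
false-alarm rate = Φ(-0.8045) = 0.2106

false-alarm rate = 0.211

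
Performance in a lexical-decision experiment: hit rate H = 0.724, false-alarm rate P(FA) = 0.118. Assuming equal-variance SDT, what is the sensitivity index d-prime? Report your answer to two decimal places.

Φ⁻¹(H) = 0.5948
Φ⁻¹(FA) = -1.1850
d' = z(H) − z(FA) = 0.5948 − (-1.1850) = 1.7798

d-prime = 1.78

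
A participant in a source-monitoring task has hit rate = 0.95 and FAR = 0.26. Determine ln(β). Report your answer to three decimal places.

Φ⁻¹(0.95) = 1.6449, Φ⁻¹(0.26) = -0.6433
ln β = −½·[z(H)² − z(FA)²] = −0.5 × (2.7057 − 0.4138) = -1.14595

ln β = -1.146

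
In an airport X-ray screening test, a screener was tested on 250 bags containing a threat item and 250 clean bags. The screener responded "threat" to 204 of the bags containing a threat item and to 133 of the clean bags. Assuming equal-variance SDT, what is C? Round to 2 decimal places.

C = -0.49

H = 204/250 = 0.8160
FA = 133/250 = 0.5320
z(H) = z(0.8160) = 0.9002
z(FA) = z(0.5320) = 0.0803
c = −½·[z(H) + z(FA)] = −0.5 × (0.9002 + 0.0803) = -0.49025
c < 0: the screener has a liberal response bias.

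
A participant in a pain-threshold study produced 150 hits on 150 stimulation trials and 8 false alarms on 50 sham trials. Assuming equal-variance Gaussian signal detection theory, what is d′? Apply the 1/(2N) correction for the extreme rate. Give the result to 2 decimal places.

The hit rate is 150/150 = 1, so apply the 1/(2N) correction: H → 1 − 1/(2·150) = 0.99667.
z(H) = z(0.99667) = 2.713
z(FA) = z(0.16000) = -0.994
d' = 2.713 − (-0.994) = 3.707

d′ = 3.71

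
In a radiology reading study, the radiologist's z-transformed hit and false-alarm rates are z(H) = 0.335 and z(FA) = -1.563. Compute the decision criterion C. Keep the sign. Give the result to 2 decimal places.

c = −½·[z(H) + z(FA)] = −½·(0.335 + (-1.563)) = 0.614
c > 0: the radiologist has a conservative response bias.

C = 0.61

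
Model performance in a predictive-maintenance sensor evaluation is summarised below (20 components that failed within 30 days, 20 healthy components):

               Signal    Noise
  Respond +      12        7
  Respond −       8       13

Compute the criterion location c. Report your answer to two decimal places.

H = 12/20 = 0.6000
FA = 7/20 = 0.3500
Φ⁻¹(H) = Φ⁻¹(0.6000) = 0.2533
Φ⁻¹(FA) = Φ⁻¹(0.3500) = -0.3853
c = −½·[z(H) + z(FA)] = −0.5 × (0.2533 + (-0.3853)) = 0.0660
c > 0: the model has a conservative response bias.

c = 0.07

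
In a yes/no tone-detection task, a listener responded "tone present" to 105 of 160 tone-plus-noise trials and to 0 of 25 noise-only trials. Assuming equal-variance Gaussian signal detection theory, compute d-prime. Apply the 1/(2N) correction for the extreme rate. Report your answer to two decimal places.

d-prime = 2.46

The false-alarm rate is 0/25 = 0, so apply the 1/(2N) correction: FA → 1/(2·25) = 0.02000.
z(H) = z(0.65625) = 0.402
z(FA) = z(0.02000) = -2.054
d' = 0.402 − (-2.054) = 2.456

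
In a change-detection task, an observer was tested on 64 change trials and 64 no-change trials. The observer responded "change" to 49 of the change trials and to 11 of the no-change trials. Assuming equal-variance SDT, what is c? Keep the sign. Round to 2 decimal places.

H = 49/64 = 0.7656
FA = 11/64 = 0.1719
Φ⁻¹(H) = 0.7244
Φ⁻¹(FA) = -0.9467
c = −½·[z(H) + z(FA)] = −0.5 × (0.7244 + (-0.9467)) = 0.11115
c > 0: the observer has a conservative response bias.

c = 0.11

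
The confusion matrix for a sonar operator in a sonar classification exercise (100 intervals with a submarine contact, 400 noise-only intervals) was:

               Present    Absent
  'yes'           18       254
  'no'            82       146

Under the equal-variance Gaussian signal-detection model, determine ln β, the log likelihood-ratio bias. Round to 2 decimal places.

ln β = -0.36

H = 18/100 = 0.1800
FA = 254/400 = 0.6350
Φ⁻¹(H) = Φ⁻¹(0.1800) = -0.915
Φ⁻¹(FA) = Φ⁻¹(0.6350) = 0.345
ln β = −½·[z(H)² − z(FA)²] = −0.5 × (0.837 − 0.119) = -0.359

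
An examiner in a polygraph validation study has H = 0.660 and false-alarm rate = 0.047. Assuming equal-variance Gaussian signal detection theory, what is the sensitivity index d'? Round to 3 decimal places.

Φ⁻¹(0.660) = 0.4125, Φ⁻¹(0.047) = -1.6747
d' = z(H) − z(FA) = 0.4125 − (-1.6747) = 2.0872

d' = 2.087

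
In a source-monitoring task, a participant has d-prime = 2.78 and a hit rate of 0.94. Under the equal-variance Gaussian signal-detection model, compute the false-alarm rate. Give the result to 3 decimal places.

false-alarm rate = 0.110

z(hit rate) = z(0.94) = 1.5548
z(FA) = z(H) − d' = 1.5548 − 2.78 = -1.2252
false-alarm rate = Φ(-1.2252) = 0.1102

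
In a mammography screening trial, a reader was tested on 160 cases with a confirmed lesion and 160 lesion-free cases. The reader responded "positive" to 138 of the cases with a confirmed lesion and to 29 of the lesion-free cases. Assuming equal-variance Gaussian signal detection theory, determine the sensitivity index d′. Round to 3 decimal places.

d′ = 2.002

H = 138/160 = 0.8625
FA = 29/160 = 0.1812
z(H) = 1.0916
z(FA) = -0.9108
d' = z(H) − z(FA) = 1.0916 − (-0.9108) = 2.0024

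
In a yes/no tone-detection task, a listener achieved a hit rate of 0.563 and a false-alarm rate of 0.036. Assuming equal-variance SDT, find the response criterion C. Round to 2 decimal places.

C = 0.82

z(H) = 0.1586
z(FA) = -1.7991
c = −½·[z(H) + z(FA)] = −0.5 × (0.1586 + (-1.7991)) = 0.82025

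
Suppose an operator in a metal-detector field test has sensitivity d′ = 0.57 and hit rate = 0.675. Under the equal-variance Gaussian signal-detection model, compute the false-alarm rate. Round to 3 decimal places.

false-alarm rate = 0.454

z(hit rate) = z(0.675) = 0.4538
z(FA) = z(H) − d' = 0.4538 − 0.57 = -0.1162
false-alarm rate = Φ(-0.1162) = 0.4537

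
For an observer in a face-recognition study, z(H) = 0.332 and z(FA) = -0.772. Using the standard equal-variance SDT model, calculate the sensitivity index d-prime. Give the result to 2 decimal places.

d-prime = 1.10

d' = z(H) − z(FA) = 0.332 − (-0.772) = 1.104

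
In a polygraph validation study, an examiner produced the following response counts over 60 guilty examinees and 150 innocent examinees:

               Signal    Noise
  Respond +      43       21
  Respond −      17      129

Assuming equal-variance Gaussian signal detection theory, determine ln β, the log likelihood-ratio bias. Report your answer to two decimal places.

ln β = 0.42

H = 43/60 = 0.7167
FA = 21/150 = 0.1400
z(0.7167) = 0.573, z(0.1400) = -1.080
ln β = −½·[z(H)² − z(FA)²] = −0.5 × (0.328 − 1.166) = 0.419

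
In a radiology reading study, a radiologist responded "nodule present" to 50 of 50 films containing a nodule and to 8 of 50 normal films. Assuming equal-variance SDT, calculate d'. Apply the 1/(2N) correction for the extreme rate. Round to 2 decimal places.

d' = 3.32

The hit rate is 50/50 = 1, so apply the 1/(2N) correction: H → 1 − 1/(2·50) = 0.99000.
z(H) = z(0.99000) = 2.326
z(FA) = z(0.16000) = -0.994
d' = 2.326 − (-0.994) = 3.320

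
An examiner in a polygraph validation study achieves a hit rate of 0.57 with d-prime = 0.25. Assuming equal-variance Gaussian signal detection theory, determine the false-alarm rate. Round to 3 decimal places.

false-alarm rate = 0.471

z(hit rate) = z(0.57) = 0.1764
z(FA) = z(H) − d' = 0.1764 − 0.25 = -0.0736
false-alarm rate = Φ(-0.0736) = 0.4707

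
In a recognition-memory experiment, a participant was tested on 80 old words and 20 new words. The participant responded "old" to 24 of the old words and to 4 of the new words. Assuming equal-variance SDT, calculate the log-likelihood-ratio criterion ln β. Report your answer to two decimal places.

ln β = 0.22

H = 24/80 = 0.3000
FA = 4/20 = 0.2000
Φ⁻¹(H) = Φ⁻¹(0.3000) = -0.524
Φ⁻¹(FA) = Φ⁻¹(0.2000) = -0.842
ln β = −½·[z(H)² − z(FA)²] = −0.5 × (0.275 − 0.709) = 0.217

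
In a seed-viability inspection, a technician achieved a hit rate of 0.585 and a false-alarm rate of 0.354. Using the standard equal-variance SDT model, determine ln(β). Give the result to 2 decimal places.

Φ⁻¹(H) = 0.215
Φ⁻¹(FA) = -0.375
ln β = −½·[z(H)² − z(FA)²] = −0.5 × (0.046 − 0.141) = 0.0475

ln β = 0.05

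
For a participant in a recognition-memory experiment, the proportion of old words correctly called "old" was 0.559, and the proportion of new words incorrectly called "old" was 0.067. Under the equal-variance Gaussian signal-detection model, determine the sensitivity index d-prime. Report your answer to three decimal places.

Φ⁻¹(H) = Φ⁻¹(0.559) = 0.1484
Φ⁻¹(FA) = Φ⁻¹(0.067) = -1.4985
d' = z(H) − z(FA) = 0.1484 − (-1.4985) = 1.6469

d-prime = 1.647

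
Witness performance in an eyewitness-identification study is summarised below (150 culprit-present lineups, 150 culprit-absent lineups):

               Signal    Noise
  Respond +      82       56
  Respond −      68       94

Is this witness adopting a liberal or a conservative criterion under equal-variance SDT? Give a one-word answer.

z(H) = 0.117, z(FA) = -0.323
c = −½·(z(H) + z(FA)) = 0.103
c > 0 → conservative criterion (biased toward responding “no”).

conservative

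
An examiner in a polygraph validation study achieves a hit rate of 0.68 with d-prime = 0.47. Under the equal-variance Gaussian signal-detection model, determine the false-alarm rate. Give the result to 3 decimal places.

false-alarm rate = 0.499

z(hit rate) = z(0.68) = 0.4677
z(FA) = z(H) − d' = 0.4677 − 0.47 = -0.0023
false-alarm rate = Φ(-0.0023) = 0.4991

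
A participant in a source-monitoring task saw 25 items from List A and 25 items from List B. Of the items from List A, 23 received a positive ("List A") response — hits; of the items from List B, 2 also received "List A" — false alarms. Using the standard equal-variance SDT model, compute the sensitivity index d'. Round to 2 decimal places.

H = 23/25 = 0.9200
FA = 2/25 = 0.0800
Φ⁻¹(H) = 1.405
Φ⁻¹(FA) = -1.405
d' = z(H) − z(FA) = 1.405 − (-1.405) = 2.810

d' = 2.81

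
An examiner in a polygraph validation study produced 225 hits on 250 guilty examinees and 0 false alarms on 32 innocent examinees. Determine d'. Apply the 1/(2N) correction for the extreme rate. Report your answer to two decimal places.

The false-alarm rate is 0/32 = 0, so apply the 1/(2N) correction: FA → 1/(2·32) = 0.01562.
z(H) = z(0.90000) = 1.282
z(FA) = z(0.01562) = -2.154
d' = 1.282 − (-2.154) = 3.436

d' = 3.44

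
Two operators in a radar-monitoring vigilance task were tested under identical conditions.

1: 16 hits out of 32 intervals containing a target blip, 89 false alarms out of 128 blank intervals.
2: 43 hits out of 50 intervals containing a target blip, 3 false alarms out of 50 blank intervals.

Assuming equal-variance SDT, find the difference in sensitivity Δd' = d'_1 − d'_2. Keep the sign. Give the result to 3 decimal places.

1: z(0.5000) = 0.0000, z(0.6953) = 0.5109, d' = -0.5109
2: z(0.8600) = 1.0803, z(0.0600) = -1.5548, d' = 2.6351
Δd' = d'_1 − d'_2 = -0.5109 − 2.6351 = -3.1460
2 has the higher sensitivity.

Δd' = -3.146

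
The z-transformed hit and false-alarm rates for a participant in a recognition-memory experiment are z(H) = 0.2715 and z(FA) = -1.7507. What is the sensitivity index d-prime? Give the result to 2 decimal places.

d' = z(H) − z(FA) = 0.2715 − (-1.7507) = 2.0222

d-prime = 2.02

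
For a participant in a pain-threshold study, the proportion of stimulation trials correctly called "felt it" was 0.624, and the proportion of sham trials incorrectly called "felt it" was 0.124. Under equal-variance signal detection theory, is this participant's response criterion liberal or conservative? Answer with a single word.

z(H) = 0.316, z(FA) = -1.155
c = −½·(z(H) + z(FA)) = 0.4195
c > 0 → conservative criterion (biased toward responding “no”).

conservative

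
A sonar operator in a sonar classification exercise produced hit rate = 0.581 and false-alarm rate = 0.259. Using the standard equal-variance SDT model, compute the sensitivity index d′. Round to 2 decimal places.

d′ = 0.85

z(H) = z(0.581) = 0.204
z(FA) = z(0.259) = -0.646
d' = z(H) − z(FA) = 0.204 − (-0.646) = 0.850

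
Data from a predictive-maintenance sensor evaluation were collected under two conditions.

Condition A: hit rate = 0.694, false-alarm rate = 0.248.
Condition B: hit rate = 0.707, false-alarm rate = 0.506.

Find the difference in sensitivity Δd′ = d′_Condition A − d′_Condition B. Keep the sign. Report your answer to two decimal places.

Δd′ = 0.66

Condition A: z(0.694) = 0.507, z(0.248) = -0.681, d' = 1.188
Condition B: z(0.707) = 0.545, z(0.506) = 0.015, d' = 0.530
Δd' = d'_Condition A − d'_Condition B = 1.188 − 0.530 = 0.658
Condition A has the higher sensitivity.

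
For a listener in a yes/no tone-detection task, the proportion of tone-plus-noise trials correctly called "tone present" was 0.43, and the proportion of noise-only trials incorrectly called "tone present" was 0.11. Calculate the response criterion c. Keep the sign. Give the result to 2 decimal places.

c = 0.70

z(H) = -0.176
z(FA) = -1.227
c = −½·[z(H) + z(FA)] = −0.5 × (-0.176 + (-1.227)) = 0.7015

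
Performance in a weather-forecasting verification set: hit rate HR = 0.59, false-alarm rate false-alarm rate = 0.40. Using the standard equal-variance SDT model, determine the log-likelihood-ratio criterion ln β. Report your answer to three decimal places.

z(H) = 0.2275
z(FA) = -0.2533
ln β = −½·[z(H)² − z(FA)²] = −0.5 × (0.0518 − 0.0642) = 0.0062

ln β = 0.006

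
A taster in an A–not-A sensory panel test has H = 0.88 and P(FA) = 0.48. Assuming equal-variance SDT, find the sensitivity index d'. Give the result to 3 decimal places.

Φ⁻¹(0.88) = 1.1750, Φ⁻¹(0.48) = -0.0502
d' = z(H) − z(FA) = 1.1750 − (-0.0502) = 1.2252

d' = 1.225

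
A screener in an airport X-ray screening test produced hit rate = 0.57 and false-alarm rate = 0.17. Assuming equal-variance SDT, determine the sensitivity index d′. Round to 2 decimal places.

d′ = 1.13

z(H) = 0.176
z(FA) = -0.954
d' = z(H) − z(FA) = 0.176 − (-0.954) = 1.130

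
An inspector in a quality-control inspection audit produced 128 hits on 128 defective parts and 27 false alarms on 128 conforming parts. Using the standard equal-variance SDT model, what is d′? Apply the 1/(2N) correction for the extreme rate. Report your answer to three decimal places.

d′ = 3.463

The hit rate is 128/128 = 1, so apply the 1/(2N) correction: H → 1 − 1/(2·128) = 0.99609.
z(H) = z(0.99609) = 2.6597
z(FA) = z(0.21094) = -0.8032
d' = 2.6597 − (-0.8032) = 3.4629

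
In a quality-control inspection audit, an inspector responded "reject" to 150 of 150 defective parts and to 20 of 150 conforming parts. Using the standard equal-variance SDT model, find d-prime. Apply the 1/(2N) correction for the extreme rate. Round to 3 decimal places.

The hit rate is 150/150 = 1, so apply the 1/(2N) correction: H → 1 − 1/(2·150) = 0.99667.
z(H) = z(0.99667) = 2.7134
z(FA) = z(0.13333) = -1.1108
d' = 2.7134 − (-1.1108) = 3.8242

d-prime = 3.824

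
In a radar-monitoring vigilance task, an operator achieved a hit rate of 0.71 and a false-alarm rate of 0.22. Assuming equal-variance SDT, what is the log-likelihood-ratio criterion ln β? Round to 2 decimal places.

z(H) = z(0.71) = 0.553
z(FA) = z(0.22) = -0.772
ln β = −½·[z(H)² − z(FA)²] = −0.5 × (0.306 − 0.596) = 0.145

ln β = 0.15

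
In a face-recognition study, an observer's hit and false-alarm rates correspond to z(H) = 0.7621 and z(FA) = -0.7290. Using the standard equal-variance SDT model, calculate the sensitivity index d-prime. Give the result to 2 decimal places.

d' = z(H) − z(FA) = 0.7621 − (-0.7290) = 1.4911

d-prime = 1.49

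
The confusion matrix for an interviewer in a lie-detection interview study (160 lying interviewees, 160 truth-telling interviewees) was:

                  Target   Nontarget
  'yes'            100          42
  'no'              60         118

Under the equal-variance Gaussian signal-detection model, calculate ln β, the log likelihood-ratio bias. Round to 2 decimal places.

H = 100/160 = 0.6250
FA = 42/160 = 0.2625
Φ⁻¹(H) = Φ⁻¹(0.6250) = 0.319
Φ⁻¹(FA) = Φ⁻¹(0.2625) = -0.636
ln β = −½·[z(H)² − z(FA)²] = −0.5 × (0.102 − 0.404) = 0.151

ln β = 0.15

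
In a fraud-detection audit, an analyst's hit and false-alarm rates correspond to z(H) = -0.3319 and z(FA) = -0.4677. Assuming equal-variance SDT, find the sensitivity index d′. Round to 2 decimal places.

d′ = 0.14

d' = z(H) − z(FA) = -0.3319 − (-0.4677) = 0.1358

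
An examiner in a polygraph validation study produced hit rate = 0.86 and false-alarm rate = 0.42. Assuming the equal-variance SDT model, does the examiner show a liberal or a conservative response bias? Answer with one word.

z(H) = 1.080, z(FA) = -0.202
c = −½·(z(H) + z(FA)) = -0.439
c < 0 → liberal criterion (biased toward responding “yes”).

liberal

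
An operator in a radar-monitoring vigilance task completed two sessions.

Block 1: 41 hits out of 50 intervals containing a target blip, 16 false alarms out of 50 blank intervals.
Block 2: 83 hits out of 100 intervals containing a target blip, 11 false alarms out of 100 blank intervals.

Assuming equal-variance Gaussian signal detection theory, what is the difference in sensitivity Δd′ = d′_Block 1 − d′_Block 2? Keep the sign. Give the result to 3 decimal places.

Δd′ = -0.798

Block 1: z(0.8200) = 0.9154, z(0.3200) = -0.4677, d' = 1.3831
Block 2: z(0.8300) = 0.9542, z(0.1100) = -1.2265, d' = 2.1807
Δd' = d'_Block 1 − d'_Block 2 = 1.3831 − 2.1807 = -0.7976
Block 2 has the higher sensitivity.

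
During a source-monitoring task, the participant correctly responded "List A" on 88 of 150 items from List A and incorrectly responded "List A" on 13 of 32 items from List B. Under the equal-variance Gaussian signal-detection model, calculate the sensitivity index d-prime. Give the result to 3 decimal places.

H = 88/150 = 0.5867
FA = 13/32 = 0.4062
z(H) = 0.2191
z(FA) = -0.2373
d' = z(H) − z(FA) = 0.2191 − (-0.2373) = 0.4564

d-prime = 0.456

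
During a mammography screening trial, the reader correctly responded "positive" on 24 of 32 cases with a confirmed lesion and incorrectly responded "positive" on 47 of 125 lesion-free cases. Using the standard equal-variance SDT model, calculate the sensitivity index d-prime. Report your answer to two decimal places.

d-prime = 0.99

H = 24/32 = 0.7500
FA = 47/125 = 0.3760
z(H) = z(0.7500) = 0.674
z(FA) = z(0.3760) = -0.316
d' = z(H) − z(FA) = 0.674 − (-0.316) = 0.990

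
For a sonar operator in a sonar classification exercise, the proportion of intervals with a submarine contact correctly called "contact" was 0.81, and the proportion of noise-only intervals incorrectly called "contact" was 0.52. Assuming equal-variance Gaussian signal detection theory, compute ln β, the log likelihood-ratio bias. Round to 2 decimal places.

ln β = -0.38

z(H) = 0.878
z(FA) = 0.050
ln β = −½·[z(H)² − z(FA)²] = −0.5 × (0.771 − 0.003) = -0.384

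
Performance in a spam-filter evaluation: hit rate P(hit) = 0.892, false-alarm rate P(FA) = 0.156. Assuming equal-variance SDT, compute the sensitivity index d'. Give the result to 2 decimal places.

z(H) = 1.2372
z(FA) = -1.0110
d' = z(H) − z(FA) = 1.2372 − (-1.0110) = 2.2482

d' = 2.25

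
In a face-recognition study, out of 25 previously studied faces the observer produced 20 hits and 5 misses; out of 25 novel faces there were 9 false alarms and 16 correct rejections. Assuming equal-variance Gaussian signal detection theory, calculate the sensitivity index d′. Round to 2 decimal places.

d′ = 1.20

H = 20/25 = 0.8000
FA = 9/25 = 0.3600
Φ⁻¹(H) = 0.842
Φ⁻¹(FA) = -0.358
d' = z(H) − z(FA) = 0.842 − (-0.358) = 1.200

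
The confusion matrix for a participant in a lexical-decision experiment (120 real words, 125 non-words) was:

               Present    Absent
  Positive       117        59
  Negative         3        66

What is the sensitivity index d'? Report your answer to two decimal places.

d' = 2.03

H = 117/120 = 0.9750
FA = 59/125 = 0.4720
z(H) = 1.960
z(FA) = -0.070
d' = z(H) − z(FA) = 1.960 − (-0.070) = 2.030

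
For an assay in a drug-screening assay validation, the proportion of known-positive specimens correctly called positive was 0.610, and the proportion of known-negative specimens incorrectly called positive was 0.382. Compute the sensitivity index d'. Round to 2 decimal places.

z(0.610) = 0.2793, z(0.382) = -0.3002
d' = z(H) − z(FA) = 0.2793 − (-0.3002) = 0.5795

d' = 0.58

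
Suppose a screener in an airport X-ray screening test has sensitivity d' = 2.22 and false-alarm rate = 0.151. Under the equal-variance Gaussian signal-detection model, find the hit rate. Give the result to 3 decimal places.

hit rate = 0.883

z(false-alarm rate) = z(0.151) = -1.0322
z(H) = z(FA) + d' = -1.0322 + 2.22 = 1.1878
hit rate = Φ(1.1878) = 0.8825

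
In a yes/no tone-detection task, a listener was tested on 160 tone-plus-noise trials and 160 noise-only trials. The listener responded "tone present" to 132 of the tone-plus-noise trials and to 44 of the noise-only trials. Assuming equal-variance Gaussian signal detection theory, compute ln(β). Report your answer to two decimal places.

H = 132/160 = 0.8250
FA = 44/160 = 0.2750
Φ⁻¹(0.8250) = 0.935, Φ⁻¹(0.2750) = -0.598
ln β = −½·[z(H)² − z(FA)²] = −0.5 × (0.874 − 0.358) = -0.258

ln β = -0.26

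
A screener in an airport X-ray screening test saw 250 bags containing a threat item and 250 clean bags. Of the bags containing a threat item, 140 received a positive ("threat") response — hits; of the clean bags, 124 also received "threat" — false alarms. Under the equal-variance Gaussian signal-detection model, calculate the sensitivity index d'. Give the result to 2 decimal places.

d' = 0.16

H = 140/250 = 0.5600
FA = 124/250 = 0.4960
z(H) = 0.151
z(FA) = -0.010
d' = z(H) − z(FA) = 0.151 − (-0.010) = 0.161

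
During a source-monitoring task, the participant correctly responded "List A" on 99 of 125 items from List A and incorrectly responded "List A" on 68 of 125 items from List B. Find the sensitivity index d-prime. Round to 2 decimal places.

d-prime = 0.70

H = 99/125 = 0.7920
FA = 68/125 = 0.5440
Φ⁻¹(H) = 0.813
Φ⁻¹(FA) = 0.111
d' = z(H) − z(FA) = 0.813 − 0.111 = 0.702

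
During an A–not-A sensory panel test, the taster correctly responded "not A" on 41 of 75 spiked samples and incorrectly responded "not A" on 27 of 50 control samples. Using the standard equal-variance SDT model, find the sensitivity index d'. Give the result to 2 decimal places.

d' = 0.02

H = 41/75 = 0.5467
FA = 27/50 = 0.5400
z(H) = 0.117
z(FA) = 0.100
d' = z(H) − z(FA) = 0.117 − 0.100 = 0.017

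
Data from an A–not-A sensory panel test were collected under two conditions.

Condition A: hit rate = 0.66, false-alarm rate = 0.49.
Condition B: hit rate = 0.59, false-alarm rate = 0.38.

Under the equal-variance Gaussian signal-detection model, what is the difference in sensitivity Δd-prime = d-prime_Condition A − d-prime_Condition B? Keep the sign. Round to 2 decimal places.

Condition A: z(0.66) = 0.412, z(0.49) = -0.025, d' = 0.437
Condition B: z(0.59) = 0.228, z(0.38) = -0.305, d' = 0.533
Δd' = d'_Condition A − d'_Condition B = 0.437 − 0.533 = -0.096
Condition B has the higher sensitivity.

Δd-prime = -0.10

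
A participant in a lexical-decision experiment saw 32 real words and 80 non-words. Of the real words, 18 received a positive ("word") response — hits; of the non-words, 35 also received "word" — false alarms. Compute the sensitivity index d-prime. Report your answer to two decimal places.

d-prime = 0.31

H = 18/32 = 0.5625
FA = 35/80 = 0.4375
z(H) = 0.157
z(FA) = -0.157
d' = z(H) − z(FA) = 0.157 − (-0.157) = 0.314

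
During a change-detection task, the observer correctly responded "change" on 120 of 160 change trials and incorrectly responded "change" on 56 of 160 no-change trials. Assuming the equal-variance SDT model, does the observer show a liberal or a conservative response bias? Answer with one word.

liberal

z(H) = 0.674, z(FA) = -0.385
c = −½·(z(H) + z(FA)) = -0.1445
c < 0 → liberal criterion (biased toward responding “yes”).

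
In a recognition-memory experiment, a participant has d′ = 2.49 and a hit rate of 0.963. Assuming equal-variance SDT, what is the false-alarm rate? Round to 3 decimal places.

false-alarm rate = 0.241

z(hit rate) = z(0.963) = 1.7866
z(FA) = z(H) − d' = 1.7866 − 2.49 = -0.7034
false-alarm rate = Φ(-0.7034) = 0.2409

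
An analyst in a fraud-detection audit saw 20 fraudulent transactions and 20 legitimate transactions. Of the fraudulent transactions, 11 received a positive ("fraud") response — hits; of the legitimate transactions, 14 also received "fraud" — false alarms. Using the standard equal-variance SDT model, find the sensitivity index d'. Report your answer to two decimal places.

H = 11/20 = 0.5500
FA = 14/20 = 0.7000
Φ⁻¹(H) = Φ⁻¹(0.5500) = 0.126
Φ⁻¹(FA) = Φ⁻¹(0.7000) = 0.524
d' = z(H) − z(FA) = 0.126 − 0.524 = -0.398

d' = -0.40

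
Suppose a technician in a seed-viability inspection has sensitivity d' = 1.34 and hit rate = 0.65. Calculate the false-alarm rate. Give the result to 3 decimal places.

false-alarm rate = 0.170

z(hit rate) = z(0.65) = 0.3853
z(FA) = z(H) − d' = 0.3853 − 1.34 = -0.9547
false-alarm rate = Φ(-0.9547) = 0.1699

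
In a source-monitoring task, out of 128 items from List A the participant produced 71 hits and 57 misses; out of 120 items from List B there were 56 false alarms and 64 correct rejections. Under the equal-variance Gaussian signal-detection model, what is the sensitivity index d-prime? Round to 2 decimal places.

H = 71/128 = 0.5547
FA = 56/120 = 0.4667
z(0.5547) = 0.1375, z(0.4667) = -0.0836
d' = z(H) − z(FA) = 0.1375 − (-0.0836) = 0.2211

d-prime = 0.22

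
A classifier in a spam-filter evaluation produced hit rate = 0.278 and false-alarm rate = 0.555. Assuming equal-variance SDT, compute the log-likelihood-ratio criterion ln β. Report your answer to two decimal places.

ln β = -0.16

Φ⁻¹(H) = Φ⁻¹(0.278) = -0.589
Φ⁻¹(FA) = Φ⁻¹(0.555) = 0.138
ln β = −½·[z(H)² − z(FA)²] = −0.5 × (0.347 − 0.019) = -0.164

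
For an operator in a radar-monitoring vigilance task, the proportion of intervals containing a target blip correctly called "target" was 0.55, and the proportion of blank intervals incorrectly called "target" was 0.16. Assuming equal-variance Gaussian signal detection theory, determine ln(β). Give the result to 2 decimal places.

z(H) = z(0.55) = 0.126
z(FA) = z(0.16) = -0.994
ln β = −½·[z(H)² − z(FA)²] = −0.5 × (0.016 − 0.988) = 0.486

ln β = 0.49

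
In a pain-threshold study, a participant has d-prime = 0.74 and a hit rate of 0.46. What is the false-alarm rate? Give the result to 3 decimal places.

false-alarm rate = 0.200

z(hit rate) = z(0.46) = -0.1004
z(FA) = z(H) − d' = -0.1004 − 0.74 = -0.8404
false-alarm rate = Φ(-0.8404) = 0.2003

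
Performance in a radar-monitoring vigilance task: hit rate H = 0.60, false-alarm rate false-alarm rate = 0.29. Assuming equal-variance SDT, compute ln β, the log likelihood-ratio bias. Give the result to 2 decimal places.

ln β = 0.12

z(H) = z(0.60) = 0.253
z(FA) = z(0.29) = -0.553
ln β = −½·[z(H)² − z(FA)²] = −0.5 × (0.064 − 0.306) = 0.121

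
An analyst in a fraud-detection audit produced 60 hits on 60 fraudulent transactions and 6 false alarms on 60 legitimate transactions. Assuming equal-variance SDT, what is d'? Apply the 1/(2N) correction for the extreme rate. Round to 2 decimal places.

The hit rate is 60/60 = 1, so apply the 1/(2N) correction: H → 1 − 1/(2·60) = 0.99167.
z(H) = z(0.99167) = 2.394
z(FA) = z(0.10000) = -1.282
d' = 2.394 − (-1.282) = 3.676

d' = 3.68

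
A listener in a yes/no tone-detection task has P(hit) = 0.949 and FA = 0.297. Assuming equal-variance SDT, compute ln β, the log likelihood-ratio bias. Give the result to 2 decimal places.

Φ⁻¹(H) = 1.635
Φ⁻¹(FA) = -0.533
ln β = −½·[z(H)² − z(FA)²] = −0.5 × (2.673 − 0.284) = -1.1945

ln β = -1.19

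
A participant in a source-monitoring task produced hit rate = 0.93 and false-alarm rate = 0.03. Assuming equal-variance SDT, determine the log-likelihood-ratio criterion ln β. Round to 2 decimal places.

z(0.93) = 1.476, z(0.03) = -1.881
ln β = −½·[z(H)² − z(FA)²] = −0.5 × (2.179 − 3.538) = 0.6795

ln β = 0.68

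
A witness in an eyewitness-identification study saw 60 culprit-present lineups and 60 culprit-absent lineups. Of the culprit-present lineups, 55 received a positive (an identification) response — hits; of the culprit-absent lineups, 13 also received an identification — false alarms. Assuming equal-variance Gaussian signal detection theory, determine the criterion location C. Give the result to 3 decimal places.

H = 55/60 = 0.9167
FA = 13/60 = 0.2167
z(0.9167) = 1.3832, z(0.2167) = -0.7834
c = −½·[z(H) + z(FA)] = −0.5 × (1.3832 + (-0.7834)) = -0.2999
c < 0: the witness has a liberal response bias.

C = -0.300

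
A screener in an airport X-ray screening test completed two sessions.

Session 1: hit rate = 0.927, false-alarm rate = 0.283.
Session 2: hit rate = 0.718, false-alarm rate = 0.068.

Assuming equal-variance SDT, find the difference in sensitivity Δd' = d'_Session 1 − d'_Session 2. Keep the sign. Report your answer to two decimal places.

Δd' = -0.04

Session 1: z(0.927) = 1.454, z(0.283) = -0.574, d' = 2.028
Session 2: z(0.718) = 0.577, z(0.068) = -1.491, d' = 2.068
Δd' = d'_Session 1 − d'_Session 2 = 2.028 − 2.068 = -0.040
Session 2 has the higher sensitivity.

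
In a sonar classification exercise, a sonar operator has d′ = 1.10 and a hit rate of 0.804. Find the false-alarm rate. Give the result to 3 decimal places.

false-alarm rate = 0.404

z(hit rate) = z(0.804) = 0.8560
z(FA) = z(H) − d' = 0.8560 − 1.10 = -0.2440
false-alarm rate = Φ(-0.2440) = 0.4036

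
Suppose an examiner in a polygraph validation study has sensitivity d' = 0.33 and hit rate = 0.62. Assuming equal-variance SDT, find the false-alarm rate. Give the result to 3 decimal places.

false-alarm rate = 0.490

z(hit rate) = z(0.62) = 0.3055
z(FA) = z(H) − d' = 0.3055 − 0.33 = -0.0245
false-alarm rate = Φ(-0.0245) = 0.4902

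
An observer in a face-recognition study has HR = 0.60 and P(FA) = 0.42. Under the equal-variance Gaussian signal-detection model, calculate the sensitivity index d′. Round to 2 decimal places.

d′ = 0.46

Φ⁻¹(H) = Φ⁻¹(0.60) = 0.253
Φ⁻¹(FA) = Φ⁻¹(0.42) = -0.202
d' = z(H) − z(FA) = 0.253 − (-0.202) = 0.455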